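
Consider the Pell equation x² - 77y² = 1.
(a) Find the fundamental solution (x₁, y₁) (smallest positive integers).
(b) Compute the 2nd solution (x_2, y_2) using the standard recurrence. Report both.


Step 1: Find the fundamental solution (x₁, y₁) of x² - 77y² = 1.
  Expand √77 as a continued fraction. a₀ = ⌊√77⌋ = 8; iterate m_{k+1} = d_k·a_k − m_k, d_{k+1} = (77 − m_{k+1}²)/d_k, a_{k+1} = ⌊(a₀ + m_{k+1})/d_{k+1}⌋ (starting m₀ = 0, d₀ = 1), with convergents p_k = a_k·p_{k-1} + p_{k-2}, q_k = a_k·q_{k-1} + q_{k-2} (p₋₁ = 1, q₋₁ = 0):
  k = 0: a₀ = 8; p₀/q₀ = 8/1; p₀² − 77·q₀² = 64 − 77 = -13.
  k = 1: m = 8, d = 13, a = ⌊(8 + 8)/13⌋ = 1; p/q = (1·8 + 1)/(1·1 + 0) = 9/1; p² − 77·q² = 81 − 77 = 4.
  k = 2: m = 5, d = 4, a = ⌊(8 + 5)/4⌋ = 3; p/q = (3·9 + 8)/(3·1 + 1) = 35/4; p² − 77·q² = 1225 − 1232 = -7.
  k = 3: m = 7, d = 7, a = ⌊(8 + 7)/7⌋ = 2; p/q = (2·35 + 9)/(2·4 + 1) = 79/9; p² − 77·q² = 6241 − 6237 = 4.
  k = 4: m = 7, d = 4, a = ⌊(8 + 7)/4⌋ = 3; p/q = (3·79 + 35)/(3·9 + 4) = 272/31; p² − 77·q² = 73984 − 73997 = -13.
  k = 5: m = 5, d = 13, a = ⌊(8 + 5)/13⌋ = 1; p/q = (1·272 + 79)/(1·31 + 9) = 351/40; p² − 77·q² = 123201 − 123200 = 1.
  The first convergent with p² − 77·q² = 1 gives the fundamental solution (x₁, y₁) = (351, 40).
Step 2: Apply the recurrence (x_{n+1}, y_{n+1}) = (x₁x_n + 77y₁y_n, x₁y_n + y₁x_n) repeatedly.
  From (x_1, y_1) = (351, 40): x_2 = 351·351 + 77·40·40 = 246401; y_2 = 351·40 + 40·351 = 28080.
Step 3: Verify x_2² - 77·y_2² = 60713452801 - 60713452800 = 1 (should be 1). ✓

(x_1, y_1) = (351, 40); (x_2, y_2) = (246401, 28080).


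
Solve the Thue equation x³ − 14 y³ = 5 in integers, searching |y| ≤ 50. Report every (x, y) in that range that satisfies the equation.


The equation is x³ - 14y³ = 5. For fixed y, x³ = 14·y³ + 5, so a solution requires the RHS to be a perfect cube.
Strategy: iterate y from -50 to 50, compute RHS = 14·y³ + 5, and check whether it is a (positive or negative) perfect cube.
Check small values of y:
  y = 0: RHS = 5 is not a perfect cube.
  y = 1: RHS = 19 is not a perfect cube.
  y = -1: RHS = -9 is not a perfect cube.
  y = 2: RHS = 117 is not a perfect cube.
  y = -2: RHS = -107 is not a perfect cube.
  y = 3: RHS = 383 is not a perfect cube.
  y = -3: RHS = -373 is not a perfect cube.
Continuing the search up to |y| = 50 finds no solutions either.
No (x, y) in the scanned range satisfies the equation.

No integer solutions with |y| ≤ 50.


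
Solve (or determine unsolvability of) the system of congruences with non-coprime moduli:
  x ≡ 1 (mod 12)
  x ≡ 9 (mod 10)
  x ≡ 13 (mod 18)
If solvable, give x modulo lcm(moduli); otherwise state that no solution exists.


Moduli 12, 10, 18 are not pairwise coprime, so CRT works modulo lcm(m_i) when all pairwise compatibility conditions hold.
Pairwise compatibility: gcd(m_i, m_j) must divide a_i - a_j for every pair.
Merge one congruence at a time:
  Start: x ≡ 1 (mod 12).
  Combine with x ≡ 9 (mod 10): gcd(12, 10) = 2; 9 - 1 = 8, which IS divisible by 2, so compatible.
    Write x = 1 + 12·t and substitute into x ≡ 9 (mod 10): 12·t ≡ 9 − 1 = 8 (mod 10).
    Divide the congruence (and modulus) by g = 2: 6·t ≡ 4 (mod 5).
    Reduce coefficients mod 5: 1·t ≡ 4 (mod 5).
    So t ≡ 4 (mod 5).
    Then x = 1 + 12·4 = 49, valid modulo lcm(12, 10) = 60: x ≡ 49 (mod 60).
  Combine with x ≡ 13 (mod 18): gcd(60, 18) = 6; 13 - 49 = -36, which IS divisible by 6, so compatible.
    Write x = 49 + 60·t and substitute into x ≡ 13 (mod 18): 60·t ≡ 13 − 49 = -36 (mod 18).
    Divide the congruence (and modulus) by g = 6: 10·t ≡ -6 (mod 3).
    Reduce coefficients mod 3: 1·t ≡ 0 (mod 3).
    So t ≡ 0 (mod 3).
    Then x = 49 + 60·0 = 49, valid modulo lcm(60, 18) = 180: x ≡ 49 (mod 180).
Verify: 49 mod 12 = 1, 49 mod 10 = 9, 49 mod 18 = 13.

x ≡ 49 (mod 180).


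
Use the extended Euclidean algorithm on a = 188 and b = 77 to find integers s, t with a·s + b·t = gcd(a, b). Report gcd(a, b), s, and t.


Euclidean algorithm on (188, 77) — divide until remainder is 0:
  188 = 2 · 77 + 34
  77 = 2 · 34 + 9
  34 = 3 · 9 + 7
  9 = 1 · 7 + 2
  7 = 3 · 2 + 1
  2 = 2 · 1 + 0
gcd(188, 77) = 1.
Track Bezout coefficients alongside the remainders: start with r₀ = 188 = a·1 + b·0 (s = 1, t = 0) and r₁ = 77 = a·0 + b·1 (s = 0, t = 1); each new remainder r_{k+1} = r_{k-1} − q_k·r_k inherits s_{k+1} = s_{k-1} − q_k·s_k, t_{k+1} = t_{k-1} − q_k·t_k, so r_k = a·s_k + b·t_k at every step:
  q = 2: r = 34, s = 1 − 2·0 = 1, t = 0 − 2·1 = -2  (check: 188·1 + 77·(-2) = 34)
  q = 2: r = 9, s = 0 − 2·1 = -2, t = 1 − 2·(-2) = 5  (check: 188·(-2) + 77·5 = 9)
  q = 3: r = 7, s = 1 − 3·(-2) = 7, t = -2 − 3·5 = -17  (check: 188·7 + 77·(-17) = 7)
  q = 1: r = 2, s = -2 − 1·7 = -9, t = 5 − 1·(-17) = 22  (check: 188·(-9) + 77·22 = 2)
  q = 3: r = 1, s = 7 − 3·(-9) = 34, t = -17 − 3·22 = -83  (check: 188·34 + 77·(-83) = 1)
The row with r = 1 (the gcd) gives the Bezout coefficients s = 34, t = -83.
Result: 188 · (34) + 77 · (-83) = 1.

gcd(188, 77) = 1; s = 34, t = -83 (check: 188·34 + 77·(-83) = 1).


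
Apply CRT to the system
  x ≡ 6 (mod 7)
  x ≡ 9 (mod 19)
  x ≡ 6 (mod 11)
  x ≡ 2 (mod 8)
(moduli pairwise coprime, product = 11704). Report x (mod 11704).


Product of moduli M = 7 · 19 · 11 · 8 = 11704.
Merge one congruence at a time:
  Start: x ≡ 6 (mod 7).
  Combine with x ≡ 9 (mod 19); new modulus lcm = 133.
    Write x = 6 + 7·t and substitute into x ≡ 9 (mod 19): 7·t ≡ 9 − 6 = 3 (mod 19).
    The inverse of 7 mod 19 is 11 (since 7·11 = 77 = 4·19 + 1), so t ≡ 11·3 = 33 ≡ 14 (mod 19).
    Then x = 6 + 7·14 = 104, valid modulo lcm(7, 19) = 133: x ≡ 104 (mod 133).
  Combine with x ≡ 6 (mod 11); new modulus lcm = 1463.
    Write x = 104 + 133·t and substitute into x ≡ 6 (mod 11): 133·t ≡ 6 − 104 = -98 (mod 11).
    Reduce coefficients mod 11: 1·t ≡ 1 (mod 11).
    So t ≡ 1 (mod 11).
    Then x = 104 + 133·1 = 237, valid modulo lcm(133, 11) = 1463: x ≡ 237 (mod 1463).
  Combine with x ≡ 2 (mod 8); new modulus lcm = 11704.
    Write x = 237 + 1463·t and substitute into x ≡ 2 (mod 8): 1463·t ≡ 2 − 237 = -235 (mod 8).
    Reduce coefficients mod 8: 7·t ≡ 5 (mod 8).
    The inverse of 7 mod 8 is 7 (since 7·7 = 49 = 6·8 + 1), so t ≡ 7·5 = 35 ≡ 3 (mod 8).
    Then x = 237 + 1463·3 = 4626, valid modulo lcm(1463, 8) = 11704: x ≡ 4626 (mod 11704).
Verify against each original: 4626 mod 7 = 6, 4626 mod 19 = 9, 4626 mod 11 = 6, 4626 mod 8 = 2.

x ≡ 4626 (mod 11704).


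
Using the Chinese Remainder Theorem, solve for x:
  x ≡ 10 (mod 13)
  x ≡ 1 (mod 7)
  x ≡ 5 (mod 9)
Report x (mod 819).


Moduli 13, 7, 9 are pairwise coprime; by CRT there is a unique solution modulo M = 13 · 7 · 9 = 819.
Solve pairwise, accumulating the modulus:
  Start with x ≡ 10 (mod 13).
  Combine with x ≡ 1 (mod 7): since gcd(13, 7) = 1, we get a unique residue mod 91.
    Write x = 10 + 13·t and substitute into x ≡ 1 (mod 7): 13·t ≡ 1 − 10 = -9 (mod 7).
    Reduce coefficients mod 7: 6·t ≡ 5 (mod 7).
    The inverse of 6 mod 7 is 6 (since 6·6 = 36 = 5·7 + 1), so t ≡ 6·5 = 30 ≡ 2 (mod 7).
    Then x = 10 + 13·2 = 36, valid modulo lcm(13, 7) = 91: x ≡ 36 (mod 91).
  Combine with x ≡ 5 (mod 9): since gcd(91, 9) = 1, we get a unique residue mod 819.
    Write x = 36 + 91·t and substitute into x ≡ 5 (mod 9): 91·t ≡ 5 − 36 = -31 (mod 9).
    Reduce coefficients mod 9: 1·t ≡ 5 (mod 9).
    So t ≡ 5 (mod 9).
    Then x = 36 + 91·5 = 491, valid modulo lcm(91, 9) = 819: x ≡ 491 (mod 819).
Verify: 491 mod 13 = 10 ✓, 491 mod 7 = 1 ✓, 491 mod 9 = 5 ✓.

x ≡ 491 (mod 819).


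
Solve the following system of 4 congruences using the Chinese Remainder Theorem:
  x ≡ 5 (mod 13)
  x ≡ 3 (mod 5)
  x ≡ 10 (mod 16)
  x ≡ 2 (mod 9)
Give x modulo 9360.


Product of moduli M = 13 · 5 · 16 · 9 = 9360.
Merge one congruence at a time:
  Start: x ≡ 5 (mod 13).
  Combine with x ≡ 3 (mod 5); new modulus lcm = 65.
    Write x = 5 + 13·t and substitute into x ≡ 3 (mod 5): 13·t ≡ 3 − 5 = -2 (mod 5).
    Reduce coefficients mod 5: 3·t ≡ 3 (mod 5).
    The inverse of 3 mod 5 is 2 (since 3·2 = 6 = 1·5 + 1), so t ≡ 2·3 = 6 ≡ 1 (mod 5).
    Then x = 5 + 13·1 = 18, valid modulo lcm(13, 5) = 65: x ≡ 18 (mod 65).
  Combine with x ≡ 10 (mod 16); new modulus lcm = 1040.
    Write x = 18 + 65·t and substitute into x ≡ 10 (mod 16): 65·t ≡ 10 − 18 = -8 (mod 16).
    Reduce coefficients mod 16: 1·t ≡ 8 (mod 16).
    So t ≡ 8 (mod 16).
    Then x = 18 + 65·8 = 538, valid modulo lcm(65, 16) = 1040: x ≡ 538 (mod 1040).
  Combine with x ≡ 2 (mod 9); new modulus lcm = 9360.
    Write x = 538 + 1040·t and substitute into x ≡ 2 (mod 9): 1040·t ≡ 2 − 538 = -536 (mod 9).
    Reduce coefficients mod 9: 5·t ≡ 4 (mod 9).
    The inverse of 5 mod 9 is 2 (since 5·2 = 10 = 1·9 + 1), so t ≡ 2·4 = 8 ≡ 8 (mod 9).
    Then x = 538 + 1040·8 = 8858, valid modulo lcm(1040, 9) = 9360: x ≡ 8858 (mod 9360).
Verify against each original: 8858 mod 13 = 5, 8858 mod 5 = 3, 8858 mod 16 = 10, 8858 mod 9 = 2.

x ≡ 8858 (mod 9360).


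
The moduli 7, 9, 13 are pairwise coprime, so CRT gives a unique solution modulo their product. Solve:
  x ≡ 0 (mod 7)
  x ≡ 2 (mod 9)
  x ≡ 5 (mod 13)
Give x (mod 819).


Moduli 7, 9, 13 are pairwise coprime; by CRT there is a unique solution modulo M = 7 · 9 · 13 = 819.
Solve pairwise, accumulating the modulus:
  Start with x ≡ 0 (mod 7).
  Combine with x ≡ 2 (mod 9): since gcd(7, 9) = 1, we get a unique residue mod 63.
    Write x = 0 + 7·t and substitute into x ≡ 2 (mod 9): 7·t ≡ 2 − 0 = 2 (mod 9).
    The inverse of 7 mod 9 is 4 (since 7·4 = 28 = 3·9 + 1), so t ≡ 4·2 = 8 ≡ 8 (mod 9).
    Then x = 0 + 7·8 = 56, valid modulo lcm(7, 9) = 63: x ≡ 56 (mod 63).
  Combine with x ≡ 5 (mod 13): since gcd(63, 13) = 1, we get a unique residue mod 819.
    Write x = 56 + 63·t and substitute into x ≡ 5 (mod 13): 63·t ≡ 5 − 56 = -51 (mod 13).
    Reduce coefficients mod 13: 11·t ≡ 1 (mod 13).
    The inverse of 11 mod 13 is 6 (since 11·6 = 66 = 5·13 + 1), so t ≡ 6·1 = 6 ≡ 6 (mod 13).
    Then x = 56 + 63·6 = 434, valid modulo lcm(63, 13) = 819: x ≡ 434 (mod 819).
Verify: 434 mod 7 = 0 ✓, 434 mod 9 = 2 ✓, 434 mod 13 = 5 ✓.

x ≡ 434 (mod 819).


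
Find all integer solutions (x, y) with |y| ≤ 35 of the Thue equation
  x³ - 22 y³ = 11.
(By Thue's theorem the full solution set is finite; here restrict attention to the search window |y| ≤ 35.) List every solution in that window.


The equation is x³ - 22y³ = 11. For fixed y, x³ = 22·y³ + 11, so a solution requires the RHS to be a perfect cube.
Strategy: iterate y from -35 to 35, compute RHS = 22·y³ + 11, and check whether it is a (positive or negative) perfect cube.
Check small values of y:
  y = 0: RHS = 11 is not a perfect cube.
  y = 1: RHS = 33 is not a perfect cube.
  y = -1: RHS = -11 is not a perfect cube.
  y = 2: RHS = 187 is not a perfect cube.
  y = -2: RHS = -165 is not a perfect cube.
  y = 3: RHS = 605 is not a perfect cube.
  y = -3: RHS = -583 is not a perfect cube.
Continuing the search up to |y| = 35 finds no solutions either.
No (x, y) in the scanned range satisfies the equation.

No integer solutions with |y| ≤ 35.


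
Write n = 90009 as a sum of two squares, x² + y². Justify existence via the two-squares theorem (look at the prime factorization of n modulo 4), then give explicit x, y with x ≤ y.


Step 1: Factor n = 90009 = 3^2 · 73 · 137.
Step 2: Check the mod-4 condition on each prime factor: 3 ≡ 3 (mod 4), exponent 2 (must be even); 73 ≡ 1 (mod 4), exponent 1; 137 ≡ 1 (mod 4), exponent 1.
All primes ≡ 3 (mod 4) appear to even exponent (or don't appear), so by the two-squares theorem n IS expressible as a sum of two squares.
Step 3: Build a representation. Group n = k² · m with k = 3 and m = 73 · 137 = 10001 (a product of primes ≡ 1 (mod 4)); a representation of m scales to one of n via (k·x)² + (k·y)² = k²(x² + y²). Each prime p ≡ 1 (mod 4) is itself a sum of two squares; find a² by testing p − a² for a perfect square:
  73: 73 − 1² = 72, 73 − 2² = 69, 73 − 3² = 64 = 8² ⇒ 73 = 3² + 8².
  137: 137 − 1² = 136, 137 − 2² = 133, 137 − 3² = 128, 137 − 4² = 121 = 11² ⇒ 137 = 4² + 11².
  Combine using the Brahmagupta–Fibonacci identity (a² + b²)(c² + d²) = (ac − bd)² + (ad + bc)² = (ac + bd)² + (ad − bc)²:
  73 · 137 = 10001: from (3² + 8²)(4² + 11²), take (3·4 − 8·11, 3·11 + 8·4) = (12 − 88, 33 + 32) = (-76, 65); dropping signs (only squares matter) gives (76, 65); check 76² + 65² = 5776 + 4225 = 10001 ✓.
  Scale by k = 3: (3·76, 3·65) = (228, 195).
Step 4: Order so x ≤ y and verify: 195² + 228² = 38025 + 51984 = 90009 = n. ✓

n = 90009 = 195² + 228² (one valid representation with x ≤ y).


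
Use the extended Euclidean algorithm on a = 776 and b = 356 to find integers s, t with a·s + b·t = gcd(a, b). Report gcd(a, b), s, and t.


Euclidean algorithm on (776, 356) — divide until remainder is 0:
  776 = 2 · 356 + 64
  356 = 5 · 64 + 36
  64 = 1 · 36 + 28
  36 = 1 · 28 + 8
  28 = 3 · 8 + 4
  8 = 2 · 4 + 0
gcd(776, 356) = 4.
Track Bezout coefficients alongside the remainders: start with r₀ = 776 = a·1 + b·0 (s = 1, t = 0) and r₁ = 356 = a·0 + b·1 (s = 0, t = 1); each new remainder r_{k+1} = r_{k-1} − q_k·r_k inherits s_{k+1} = s_{k-1} − q_k·s_k, t_{k+1} = t_{k-1} − q_k·t_k, so r_k = a·s_k + b·t_k at every step:
  q = 2: r = 64, s = 1 − 2·0 = 1, t = 0 − 2·1 = -2  (check: 776·1 + 356·(-2) = 64)
  q = 5: r = 36, s = 0 − 5·1 = -5, t = 1 − 5·(-2) = 11  (check: 776·(-5) + 356·11 = 36)
  q = 1: r = 28, s = 1 − 1·(-5) = 6, t = -2 − 1·11 = -13  (check: 776·6 + 356·(-13) = 28)
  q = 1: r = 8, s = -5 − 1·6 = -11, t = 11 − 1·(-13) = 24  (check: 776·(-11) + 356·24 = 8)
  q = 3: r = 4, s = 6 − 3·(-11) = 39, t = -13 − 3·24 = -85  (check: 776·39 + 356·(-85) = 4)
The row with r = 4 (the gcd) gives the Bezout coefficients s = 39, t = -85.
Result: 776 · (39) + 356 · (-85) = 4.

gcd(776, 356) = 4; s = 39, t = -85 (check: 776·39 + 356·(-85) = 4).


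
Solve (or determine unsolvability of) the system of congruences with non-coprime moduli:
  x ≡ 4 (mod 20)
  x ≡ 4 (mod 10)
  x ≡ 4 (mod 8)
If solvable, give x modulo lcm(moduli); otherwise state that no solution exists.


Moduli 20, 10, 8 are not pairwise coprime, so CRT works modulo lcm(m_i) when all pairwise compatibility conditions hold.
Pairwise compatibility: gcd(m_i, m_j) must divide a_i - a_j for every pair.
Merge one congruence at a time:
  Start: x ≡ 4 (mod 20).
  Combine with x ≡ 4 (mod 10): gcd(20, 10) = 10; 4 - 4 = 0, which IS divisible by 10, so compatible.
    Write x = 4 + 20·t and substitute into x ≡ 4 (mod 10): 20·t ≡ 4 − 4 = 0 (mod 10).
    Divide the congruence (and modulus) by g = 10: 2·t ≡ 0 (mod 1).
    Modulo 1 every t works; take t = 0.
    Then x = 4 + 20·0 = 4, valid modulo lcm(20, 10) = 20: x ≡ 4 (mod 20).
  Combine with x ≡ 4 (mod 8): gcd(20, 8) = 4; 4 - 4 = 0, which IS divisible by 4, so compatible.
    Write x = 4 + 20·t and substitute into x ≡ 4 (mod 8): 20·t ≡ 4 − 4 = 0 (mod 8).
    Divide the congruence (and modulus) by g = 4: 5·t ≡ 0 (mod 2).
    Reduce coefficients mod 2: 1·t ≡ 0 (mod 2).
    So t ≡ 0 (mod 2).
    Then x = 4 + 20·0 = 4, valid modulo lcm(20, 8) = 40: x ≡ 4 (mod 40).
Verify: 4 mod 20 = 4, 4 mod 10 = 4, 4 mod 8 = 4.

x ≡ 4 (mod 40).


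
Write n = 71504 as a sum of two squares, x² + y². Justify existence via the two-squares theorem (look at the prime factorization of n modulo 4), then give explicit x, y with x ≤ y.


Step 1: Factor n = 71504 = 2^4 · 41 · 109.
Step 2: Check the mod-4 condition on each prime factor: 2 = 2 (special); 41 ≡ 1 (mod 4), exponent 1; 109 ≡ 1 (mod 4), exponent 1.
All primes ≡ 3 (mod 4) appear to even exponent (or don't appear), so by the two-squares theorem n IS expressible as a sum of two squares.
Step 3: Build a representation. Group n = k² · m with k = 4 and m = 41 · 109 = 4469 (a product of primes ≡ 1 (mod 4)); a representation of m scales to one of n via (k·x)² + (k·y)² = k²(x² + y²). Each prime p ≡ 1 (mod 4) is itself a sum of two squares; find a² by testing p − a² for a perfect square:
  41: 41 − 1² = 40, 41 − 2² = 37, 41 − 3² = 32, 41 − 4² = 25 = 5² ⇒ 41 = 4² + 5².
  109: 109 − 1² = 108, 109 − 2² = 105, 109 − 3² = 100 = 10² ⇒ 109 = 3² + 10².
  Combine using the Brahmagupta–Fibonacci identity (a² + b²)(c² + d²) = (ac − bd)² + (ad + bc)² = (ac + bd)² + (ad − bc)²:
  41 · 109 = 4469: from (4² + 5²)(3² + 10²), take (4·3 − 5·10, 4·10 + 5·3) = (12 − 50, 40 + 15) = (-38, 55); dropping signs (only squares matter) gives (38, 55); check 38² + 55² = 1444 + 3025 = 4469 ✓.
  Scale by k = 4: (4·38, 4·55) = (152, 220).
Step 4: Order so x ≤ y and verify: 152² + 220² = 23104 + 48400 = 71504 = n. ✓

n = 71504 = 152² + 220² (one valid representation with x ≤ y).


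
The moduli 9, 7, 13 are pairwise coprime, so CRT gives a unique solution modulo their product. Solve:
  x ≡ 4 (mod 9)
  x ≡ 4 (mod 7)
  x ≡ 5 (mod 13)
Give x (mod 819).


Moduli 9, 7, 13 are pairwise coprime; by CRT there is a unique solution modulo M = 9 · 7 · 13 = 819.
Solve pairwise, accumulating the modulus:
  Start with x ≡ 4 (mod 9).
  Combine with x ≡ 4 (mod 7): since gcd(9, 7) = 1, we get a unique residue mod 63.
    Write x = 4 + 9·t and substitute into x ≡ 4 (mod 7): 9·t ≡ 4 − 4 = 0 (mod 7).
    Reduce coefficients mod 7: 2·t ≡ 0 (mod 7).
    The inverse of 2 mod 7 is 4 (since 2·4 = 8 = 1·7 + 1), so t ≡ 4·0 = 0 ≡ 0 (mod 7).
    Then x = 4 + 9·0 = 4, valid modulo lcm(9, 7) = 63: x ≡ 4 (mod 63).
  Combine with x ≡ 5 (mod 13): since gcd(63, 13) = 1, we get a unique residue mod 819.
    Write x = 4 + 63·t and substitute into x ≡ 5 (mod 13): 63·t ≡ 5 − 4 = 1 (mod 13).
    Reduce coefficients mod 13: 11·t ≡ 1 (mod 13).
    The inverse of 11 mod 13 is 6 (since 11·6 = 66 = 5·13 + 1), so t ≡ 6·1 = 6 ≡ 6 (mod 13).
    Then x = 4 + 63·6 = 382, valid modulo lcm(63, 13) = 819: x ≡ 382 (mod 819).
Verify: 382 mod 9 = 4 ✓, 382 mod 7 = 4 ✓, 382 mod 13 = 5 ✓.

x ≡ 382 (mod 819).


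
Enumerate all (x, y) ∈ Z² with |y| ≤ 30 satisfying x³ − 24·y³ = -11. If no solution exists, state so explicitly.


The equation is x³ - 24y³ = -11. For fixed y, x³ = 24·y³ − 11, so a solution requires the RHS to be a perfect cube.
Strategy: iterate y from -30 to 30, compute RHS = 24·y³ − 11, and check whether it is a (positive or negative) perfect cube.
Check small values of y:
  y = 0: RHS = -11 is not a perfect cube.
  y = 1: RHS = 13 is not a perfect cube.
  y = -1: RHS = -35 is not a perfect cube.
  y = 2: RHS = 181 is not a perfect cube.
  y = -2: RHS = -203 is not a perfect cube.
  y = 3: RHS = 637 is not a perfect cube.
  y = -3: RHS = -659 is not a perfect cube.
Continuing the search up to |y| = 30 finds no solutions either.
No (x, y) in the scanned range satisfies the equation.

No integer solutions with |y| ≤ 30.


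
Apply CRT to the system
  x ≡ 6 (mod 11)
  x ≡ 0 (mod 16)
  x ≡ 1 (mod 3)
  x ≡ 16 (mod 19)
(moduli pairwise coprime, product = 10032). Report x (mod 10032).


Product of moduli M = 11 · 16 · 3 · 19 = 10032.
Merge one congruence at a time:
  Start: x ≡ 6 (mod 11).
  Combine with x ≡ 0 (mod 16); new modulus lcm = 176.
    Write x = 6 + 11·t and substitute into x ≡ 0 (mod 16): 11·t ≡ 0 − 6 = -6 (mod 16).
    Reduce coefficients mod 16: 11·t ≡ 10 (mod 16).
    The inverse of 11 mod 16 is 3 (since 11·3 = 33 = 2·16 + 1), so t ≡ 3·10 = 30 ≡ 14 (mod 16).
    Then x = 6 + 11·14 = 160, valid modulo lcm(11, 16) = 176: x ≡ 160 (mod 176).
  Combine with x ≡ 1 (mod 3); new modulus lcm = 528.
    Write x = 160 + 176·t and substitute into x ≡ 1 (mod 3): 176·t ≡ 1 − 160 = -159 (mod 3).
    Reduce coefficients mod 3: 2·t ≡ 0 (mod 3).
    The inverse of 2 mod 3 is 2 (since 2·2 = 4 = 1·3 + 1), so t ≡ 2·0 = 0 ≡ 0 (mod 3).
    Then x = 160 + 176·0 = 160, valid modulo lcm(176, 3) = 528: x ≡ 160 (mod 528).
  Combine with x ≡ 16 (mod 19); new modulus lcm = 10032.
    Write x = 160 + 528·t and substitute into x ≡ 16 (mod 19): 528·t ≡ 16 − 160 = -144 (mod 19).
    Reduce coefficients mod 19: 15·t ≡ 8 (mod 19).
    The inverse of 15 mod 19 is 14 (since 15·14 = 210 = 11·19 + 1), so t ≡ 14·8 = 112 ≡ 17 (mod 19).
    Then x = 160 + 528·17 = 9136, valid modulo lcm(528, 19) = 10032: x ≡ 9136 (mod 10032).
Verify against each original: 9136 mod 11 = 6, 9136 mod 16 = 0, 9136 mod 3 = 1, 9136 mod 19 = 16.

x ≡ 9136 (mod 10032).


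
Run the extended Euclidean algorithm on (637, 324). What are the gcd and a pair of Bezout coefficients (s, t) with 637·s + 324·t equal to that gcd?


Euclidean algorithm on (637, 324) — divide until remainder is 0:
  637 = 1 · 324 + 313
  324 = 1 · 313 + 11
  313 = 28 · 11 + 5
  11 = 2 · 5 + 1
  5 = 5 · 1 + 0
gcd(637, 324) = 1.
Track Bezout coefficients alongside the remainders: start with r₀ = 637 = a·1 + b·0 (s = 1, t = 0) and r₁ = 324 = a·0 + b·1 (s = 0, t = 1); each new remainder r_{k+1} = r_{k-1} − q_k·r_k inherits s_{k+1} = s_{k-1} − q_k·s_k, t_{k+1} = t_{k-1} − q_k·t_k, so r_k = a·s_k + b·t_k at every step:
  q = 1: r = 313, s = 1 − 1·0 = 1, t = 0 − 1·1 = -1  (check: 637·1 + 324·(-1) = 313)
  q = 1: r = 11, s = 0 − 1·1 = -1, t = 1 − 1·(-1) = 2  (check: 637·(-1) + 324·2 = 11)
  q = 28: r = 5, s = 1 − 28·(-1) = 29, t = -1 − 28·2 = -57  (check: 637·29 + 324·(-57) = 5)
  q = 2: r = 1, s = -1 − 2·29 = -59, t = 2 − 2·(-57) = 116  (check: 637·(-59) + 324·116 = 1)
The row with r = 1 (the gcd) gives the Bezout coefficients s = -59, t = 116.
Result: 637 · (-59) + 324 · (116) = 1.

gcd(637, 324) = 1; s = -59, t = 116 (check: 637·(-59) + 324·116 = 1).


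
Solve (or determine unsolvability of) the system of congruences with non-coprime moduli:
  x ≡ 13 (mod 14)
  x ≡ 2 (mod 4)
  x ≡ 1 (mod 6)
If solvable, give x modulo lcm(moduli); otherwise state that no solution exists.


Moduli 14, 4, 6 are not pairwise coprime, so CRT works modulo lcm(m_i) when all pairwise compatibility conditions hold.
Pairwise compatibility: gcd(m_i, m_j) must divide a_i - a_j for every pair.
Merge one congruence at a time:
  Start: x ≡ 13 (mod 14).
  Combine with x ≡ 2 (mod 4): gcd(14, 4) = 2, and 2 - 13 = -11 is NOT divisible by 2.
    ⇒ system is inconsistent (no integer solution).

No solution (the system is inconsistent).


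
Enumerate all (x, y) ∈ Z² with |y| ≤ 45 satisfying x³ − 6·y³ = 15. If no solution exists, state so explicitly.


The equation is x³ - 6y³ = 15. For fixed y, x³ = 6·y³ + 15, so a solution requires the RHS to be a perfect cube.
Strategy: iterate y from -45 to 45, compute RHS = 6·y³ + 15, and check whether it is a (positive or negative) perfect cube.
Check small values of y:
  y = 0: RHS = 15 is not a perfect cube.
  y = 1: RHS = 21 is not a perfect cube.
  y = -1: RHS = 9 is not a perfect cube.
  y = 2: RHS = 63 is not a perfect cube.
  y = -2: RHS = -33 is not a perfect cube.
  y = 3: RHS = 177 is not a perfect cube.
  y = -3: RHS = -147 is not a perfect cube.
Continuing the search up to |y| = 45 finds no solutions either.
No (x, y) in the scanned range satisfies the equation.

No integer solutions with |y| ≤ 45.


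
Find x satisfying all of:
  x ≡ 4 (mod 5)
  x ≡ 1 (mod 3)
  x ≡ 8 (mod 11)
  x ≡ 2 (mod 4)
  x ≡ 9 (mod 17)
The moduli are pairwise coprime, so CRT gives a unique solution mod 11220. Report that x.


Product of moduli M = 5 · 3 · 11 · 4 · 17 = 11220.
Merge one congruence at a time:
  Start: x ≡ 4 (mod 5).
  Combine with x ≡ 1 (mod 3); new modulus lcm = 15.
    Write x = 4 + 5·t and substitute into x ≡ 1 (mod 3): 5·t ≡ 1 − 4 = -3 (mod 3).
    Reduce coefficients mod 3: 2·t ≡ 0 (mod 3).
    The inverse of 2 mod 3 is 2 (since 2·2 = 4 = 1·3 + 1), so t ≡ 2·0 = 0 ≡ 0 (mod 3).
    Then x = 4 + 5·0 = 4, valid modulo lcm(5, 3) = 15: x ≡ 4 (mod 15).
  Combine with x ≡ 8 (mod 11); new modulus lcm = 165.
    Write x = 4 + 15·t and substitute into x ≡ 8 (mod 11): 15·t ≡ 8 − 4 = 4 (mod 11).
    Reduce coefficients mod 11: 4·t ≡ 4 (mod 11).
    The inverse of 4 mod 11 is 3 (since 4·3 = 12 = 1·11 + 1), so t ≡ 3·4 = 12 ≡ 1 (mod 11).
    Then x = 4 + 15·1 = 19, valid modulo lcm(15, 11) = 165: x ≡ 19 (mod 165).
  Combine with x ≡ 2 (mod 4); new modulus lcm = 660.
    Write x = 19 + 165·t and substitute into x ≡ 2 (mod 4): 165·t ≡ 2 − 19 = -17 (mod 4).
    Reduce coefficients mod 4: 1·t ≡ 3 (mod 4).
    So t ≡ 3 (mod 4).
    Then x = 19 + 165·3 = 514, valid modulo lcm(165, 4) = 660: x ≡ 514 (mod 660).
  Combine with x ≡ 9 (mod 17); new modulus lcm = 11220.
    Write x = 514 + 660·t and substitute into x ≡ 9 (mod 17): 660·t ≡ 9 − 514 = -505 (mod 17).
    Reduce coefficients mod 17: 14·t ≡ 5 (mod 17).
    The inverse of 14 mod 17 is 11 (since 14·11 = 154 = 9·17 + 1), so t ≡ 11·5 = 55 ≡ 4 (mod 17).
    Then x = 514 + 660·4 = 3154, valid modulo lcm(660, 17) = 11220: x ≡ 3154 (mod 11220).
Verify against each original: 3154 mod 5 = 4, 3154 mod 3 = 1, 3154 mod 11 = 8, 3154 mod 4 = 2, 3154 mod 17 = 9.

x ≡ 3154 (mod 11220).


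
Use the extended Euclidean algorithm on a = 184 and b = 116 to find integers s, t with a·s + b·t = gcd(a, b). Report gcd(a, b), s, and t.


Euclidean algorithm on (184, 116) — divide until remainder is 0:
  184 = 1 · 116 + 68
  116 = 1 · 68 + 48
  68 = 1 · 48 + 20
  48 = 2 · 20 + 8
  20 = 2 · 8 + 4
  8 = 2 · 4 + 0
gcd(184, 116) = 4.
Track Bezout coefficients alongside the remainders: start with r₀ = 184 = a·1 + b·0 (s = 1, t = 0) and r₁ = 116 = a·0 + b·1 (s = 0, t = 1); each new remainder r_{k+1} = r_{k-1} − q_k·r_k inherits s_{k+1} = s_{k-1} − q_k·s_k, t_{k+1} = t_{k-1} − q_k·t_k, so r_k = a·s_k + b·t_k at every step:
  q = 1: r = 68, s = 1 − 1·0 = 1, t = 0 − 1·1 = -1  (check: 184·1 + 116·(-1) = 68)
  q = 1: r = 48, s = 0 − 1·1 = -1, t = 1 − 1·(-1) = 2  (check: 184·(-1) + 116·2 = 48)
  q = 1: r = 20, s = 1 − 1·(-1) = 2, t = -1 − 1·2 = -3  (check: 184·2 + 116·(-3) = 20)
  q = 2: r = 8, s = -1 − 2·2 = -5, t = 2 − 2·(-3) = 8  (check: 184·(-5) + 116·8 = 8)
  q = 2: r = 4, s = 2 − 2·(-5) = 12, t = -3 − 2·8 = -19  (check: 184·12 + 116·(-19) = 4)
The row with r = 4 (the gcd) gives the Bezout coefficients s = 12, t = -19.
Result: 184 · (12) + 116 · (-19) = 4.

gcd(184, 116) = 4; s = 12, t = -19 (check: 184·12 + 116·(-19) = 4).


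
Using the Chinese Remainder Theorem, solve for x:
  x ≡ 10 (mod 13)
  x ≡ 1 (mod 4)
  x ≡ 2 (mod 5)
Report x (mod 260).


Moduli 13, 4, 5 are pairwise coprime; by CRT there is a unique solution modulo M = 13 · 4 · 5 = 260.
Solve pairwise, accumulating the modulus:
  Start with x ≡ 10 (mod 13).
  Combine with x ≡ 1 (mod 4): since gcd(13, 4) = 1, we get a unique residue mod 52.
    Write x = 10 + 13·t and substitute into x ≡ 1 (mod 4): 13·t ≡ 1 − 10 = -9 (mod 4).
    Reduce coefficients mod 4: 1·t ≡ 3 (mod 4).
    So t ≡ 3 (mod 4).
    Then x = 10 + 13·3 = 49, valid modulo lcm(13, 4) = 52: x ≡ 49 (mod 52).
  Combine with x ≡ 2 (mod 5): since gcd(52, 5) = 1, we get a unique residue mod 260.
    Write x = 49 + 52·t and substitute into x ≡ 2 (mod 5): 52·t ≡ 2 − 49 = -47 (mod 5).
    Reduce coefficients mod 5: 2·t ≡ 3 (mod 5).
    The inverse of 2 mod 5 is 3 (since 2·3 = 6 = 1·5 + 1), so t ≡ 3·3 = 9 ≡ 4 (mod 5).
    Then x = 49 + 52·4 = 257, valid modulo lcm(52, 5) = 260: x ≡ 257 (mod 260).
Verify: 257 mod 13 = 10 ✓, 257 mod 4 = 1 ✓, 257 mod 5 = 2 ✓.

x ≡ 257 (mod 260).


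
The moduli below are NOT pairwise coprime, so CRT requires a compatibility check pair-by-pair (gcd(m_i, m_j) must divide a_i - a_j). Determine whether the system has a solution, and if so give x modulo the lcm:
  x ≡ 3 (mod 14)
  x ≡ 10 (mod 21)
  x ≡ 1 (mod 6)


Moduli 14, 21, 6 are not pairwise coprime, so CRT works modulo lcm(m_i) when all pairwise compatibility conditions hold.
Pairwise compatibility: gcd(m_i, m_j) must divide a_i - a_j for every pair.
Merge one congruence at a time:
  Start: x ≡ 3 (mod 14).
  Combine with x ≡ 10 (mod 21): gcd(14, 21) = 7; 10 - 3 = 7, which IS divisible by 7, so compatible.
    Write x = 3 + 14·t and substitute into x ≡ 10 (mod 21): 14·t ≡ 10 − 3 = 7 (mod 21).
    Divide the congruence (and modulus) by g = 7: 2·t ≡ 1 (mod 3).
    The inverse of 2 mod 3 is 2 (since 2·2 = 4 = 1·3 + 1), so t ≡ 2·1 = 2 ≡ 2 (mod 3).
    Then x = 3 + 14·2 = 31, valid modulo lcm(14, 21) = 42: x ≡ 31 (mod 42).
  Combine with x ≡ 1 (mod 6): gcd(42, 6) = 6; 1 - 31 = -30, which IS divisible by 6, so compatible.
    Write x = 31 + 42·t and substitute into x ≡ 1 (mod 6): 42·t ≡ 1 − 31 = -30 (mod 6).
    Divide the congruence (and modulus) by g = 6: 7·t ≡ -5 (mod 1).
    Modulo 1 every t works; take t = 0.
    Then x = 31 + 42·0 = 31, valid modulo lcm(42, 6) = 42: x ≡ 31 (mod 42).
Verify: 31 mod 14 = 3, 31 mod 21 = 10, 31 mod 6 = 1.

x ≡ 31 (mod 42).


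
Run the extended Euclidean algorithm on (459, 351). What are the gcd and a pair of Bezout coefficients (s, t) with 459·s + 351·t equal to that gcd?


Euclidean algorithm on (459, 351) — divide until remainder is 0:
  459 = 1 · 351 + 108
  351 = 3 · 108 + 27
  108 = 4 · 27 + 0
gcd(459, 351) = 27.
Track Bezout coefficients alongside the remainders: start with r₀ = 459 = a·1 + b·0 (s = 1, t = 0) and r₁ = 351 = a·0 + b·1 (s = 0, t = 1); each new remainder r_{k+1} = r_{k-1} − q_k·r_k inherits s_{k+1} = s_{k-1} − q_k·s_k, t_{k+1} = t_{k-1} − q_k·t_k, so r_k = a·s_k + b·t_k at every step:
  q = 1: r = 108, s = 1 − 1·0 = 1, t = 0 − 1·1 = -1  (check: 459·1 + 351·(-1) = 108)
  q = 3: r = 27, s = 0 − 3·1 = -3, t = 1 − 3·(-1) = 4  (check: 459·(-3) + 351·4 = 27)
The row with r = 27 (the gcd) gives the Bezout coefficients s = -3, t = 4.
Result: 459 · (-3) + 351 · (4) = 27.

gcd(459, 351) = 27; s = -3, t = 4 (check: 459·(-3) + 351·4 = 27).


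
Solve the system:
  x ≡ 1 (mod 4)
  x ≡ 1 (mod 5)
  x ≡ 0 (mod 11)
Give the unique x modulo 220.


Moduli 4, 5, 11 are pairwise coprime; by CRT there is a unique solution modulo M = 4 · 5 · 11 = 220.
Solve pairwise, accumulating the modulus:
  Start with x ≡ 1 (mod 4).
  Combine with x ≡ 1 (mod 5): since gcd(4, 5) = 1, we get a unique residue mod 20.
    Write x = 1 + 4·t and substitute into x ≡ 1 (mod 5): 4·t ≡ 1 − 1 = 0 (mod 5).
    The inverse of 4 mod 5 is 4 (since 4·4 = 16 = 3·5 + 1), so t ≡ 4·0 = 0 ≡ 0 (mod 5).
    Then x = 1 + 4·0 = 1, valid modulo lcm(4, 5) = 20: x ≡ 1 (mod 20).
  Combine with x ≡ 0 (mod 11): since gcd(20, 11) = 1, we get a unique residue mod 220.
    Write x = 1 + 20·t and substitute into x ≡ 0 (mod 11): 20·t ≡ 0 − 1 = -1 (mod 11).
    Reduce coefficients mod 11: 9·t ≡ 10 (mod 11).
    The inverse of 9 mod 11 is 5 (since 9·5 = 45 = 4·11 + 1), so t ≡ 5·10 = 50 ≡ 6 (mod 11).
    Then x = 1 + 20·6 = 121, valid modulo lcm(20, 11) = 220: x ≡ 121 (mod 220).
Verify: 121 mod 4 = 1 ✓, 121 mod 5 = 1 ✓, 121 mod 11 = 0 ✓.

x ≡ 121 (mod 220).


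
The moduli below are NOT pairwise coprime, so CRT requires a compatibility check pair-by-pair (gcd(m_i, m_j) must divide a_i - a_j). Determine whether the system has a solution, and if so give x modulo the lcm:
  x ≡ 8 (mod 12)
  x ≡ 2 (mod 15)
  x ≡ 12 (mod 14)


Moduli 12, 15, 14 are not pairwise coprime, so CRT works modulo lcm(m_i) when all pairwise compatibility conditions hold.
Pairwise compatibility: gcd(m_i, m_j) must divide a_i - a_j for every pair.
Merge one congruence at a time:
  Start: x ≡ 8 (mod 12).
  Combine with x ≡ 2 (mod 15): gcd(12, 15) = 3; 2 - 8 = -6, which IS divisible by 3, so compatible.
    Write x = 8 + 12·t and substitute into x ≡ 2 (mod 15): 12·t ≡ 2 − 8 = -6 (mod 15).
    Divide the congruence (and modulus) by g = 3: 4·t ≡ -2 (mod 5).
    Reduce coefficients mod 5: 4·t ≡ 3 (mod 5).
    The inverse of 4 mod 5 is 4 (since 4·4 = 16 = 3·5 + 1), so t ≡ 4·3 = 12 ≡ 2 (mod 5).
    Then x = 8 + 12·2 = 32, valid modulo lcm(12, 15) = 60: x ≡ 32 (mod 60).
  Combine with x ≡ 12 (mod 14): gcd(60, 14) = 2; 12 - 32 = -20, which IS divisible by 2, so compatible.
    Write x = 32 + 60·t and substitute into x ≡ 12 (mod 14): 60·t ≡ 12 − 32 = -20 (mod 14).
    Divide the congruence (and modulus) by g = 2: 30·t ≡ -10 (mod 7).
    Reduce coefficients mod 7: 2·t ≡ 4 (mod 7).
    The inverse of 2 mod 7 is 4 (since 2·4 = 8 = 1·7 + 1), so t ≡ 4·4 = 16 ≡ 2 (mod 7).
    Then x = 32 + 60·2 = 152, valid modulo lcm(60, 14) = 420: x ≡ 152 (mod 420).
Verify: 152 mod 12 = 8, 152 mod 15 = 2, 152 mod 14 = 12.

x ≡ 152 (mod 420).


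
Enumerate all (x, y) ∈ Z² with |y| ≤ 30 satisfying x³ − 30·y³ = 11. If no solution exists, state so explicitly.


The equation is x³ - 30y³ = 11. For fixed y, x³ = 30·y³ + 11, so a solution requires the RHS to be a perfect cube.
Strategy: iterate y from -30 to 30, compute RHS = 30·y³ + 11, and check whether it is a (positive or negative) perfect cube.
Check small values of y:
  y = 0: RHS = 11 is not a perfect cube.
  y = 1: RHS = 41 is not a perfect cube.
  y = -1: RHS = -19 is not a perfect cube.
  y = 2: RHS = 251 is not a perfect cube.
  y = -2: RHS = -229 is not a perfect cube.
  y = 3: RHS = 821 is not a perfect cube.
  y = -3: RHS = -799 is not a perfect cube.
Continuing the search up to |y| = 30 finds no solutions either.
No (x, y) in the scanned range satisfies the equation.

No integer solutions with |y| ≤ 30.


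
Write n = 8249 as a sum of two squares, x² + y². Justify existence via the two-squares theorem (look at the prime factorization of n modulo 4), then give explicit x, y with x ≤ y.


Step 1: Factor n = 8249 = 73 · 113.
Step 2: Check the mod-4 condition on each prime factor: 73 ≡ 1 (mod 4), exponent 1; 113 ≡ 1 (mod 4), exponent 1.
All primes ≡ 3 (mod 4) appear to even exponent (or don't appear), so by the two-squares theorem n IS expressible as a sum of two squares.
Step 3: Build a representation. Here n = 73 · 113 is a product of primes ≡ 1 (mod 4). Each prime p ≡ 1 (mod 4) is itself a sum of two squares; find a² by testing p − a² for a perfect square:
  73: 73 − 1² = 72, 73 − 2² = 69, 73 − 3² = 64 = 8² ⇒ 73 = 3² + 8².
  113: 113 − 1² = 112, 113 − 2² = 109, 113 − 3² = 104, 113 − 4² = 97, 113 − 5² = 88, 113 − 6² = 77, 113 − 7² = 64 = 8² ⇒ 113 = 7² + 8².
  Combine using the Brahmagupta–Fibonacci identity (a² + b²)(c² + d²) = (ac − bd)² + (ad + bc)² = (ac + bd)² + (ad − bc)²:
  73 · 113 = 8249: from (3² + 8²)(7² + 8²), take (3·7 − 8·8, 3·8 + 8·7) = (21 − 64, 24 + 56) = (-43, 80); dropping signs (only squares matter) gives (43, 80); check 43² + 80² = 1849 + 6400 = 8249 ✓.
Step 4: Order so x ≤ y and verify: 43² + 80² = 1849 + 6400 = 8249 = n. ✓

n = 8249 = 43² + 80² (one valid representation with x ≤ y).


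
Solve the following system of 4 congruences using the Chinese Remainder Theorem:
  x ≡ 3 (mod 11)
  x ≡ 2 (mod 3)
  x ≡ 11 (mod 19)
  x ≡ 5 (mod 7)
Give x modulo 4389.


Product of moduli M = 11 · 3 · 19 · 7 = 4389.
Merge one congruence at a time:
  Start: x ≡ 3 (mod 11).
  Combine with x ≡ 2 (mod 3); new modulus lcm = 33.
    Write x = 3 + 11·t and substitute into x ≡ 2 (mod 3): 11·t ≡ 2 − 3 = -1 (mod 3).
    Reduce coefficients mod 3: 2·t ≡ 2 (mod 3).
    The inverse of 2 mod 3 is 2 (since 2·2 = 4 = 1·3 + 1), so t ≡ 2·2 = 4 ≡ 1 (mod 3).
    Then x = 3 + 11·1 = 14, valid modulo lcm(11, 3) = 33: x ≡ 14 (mod 33).
  Combine with x ≡ 11 (mod 19); new modulus lcm = 627.
    Write x = 14 + 33·t and substitute into x ≡ 11 (mod 19): 33·t ≡ 11 − 14 = -3 (mod 19).
    Reduce coefficients mod 19: 14·t ≡ 16 (mod 19).
    The inverse of 14 mod 19 is 15 (since 14·15 = 210 = 11·19 + 1), so t ≡ 15·16 = 240 ≡ 12 (mod 19).
    Then x = 14 + 33·12 = 410, valid modulo lcm(33, 19) = 627: x ≡ 410 (mod 627).
  Combine with x ≡ 5 (mod 7); new modulus lcm = 4389.
    Write x = 410 + 627·t and substitute into x ≡ 5 (mod 7): 627·t ≡ 5 − 410 = -405 (mod 7).
    Reduce coefficients mod 7: 4·t ≡ 1 (mod 7).
    The inverse of 4 mod 7 is 2 (since 4·2 = 8 = 1·7 + 1), so t ≡ 2·1 = 2 ≡ 2 (mod 7).
    Then x = 410 + 627·2 = 1664, valid modulo lcm(627, 7) = 4389: x ≡ 1664 (mod 4389).
Verify against each original: 1664 mod 11 = 3, 1664 mod 3 = 2, 1664 mod 19 = 11, 1664 mod 7 = 5.

x ≡ 1664 (mod 4389).


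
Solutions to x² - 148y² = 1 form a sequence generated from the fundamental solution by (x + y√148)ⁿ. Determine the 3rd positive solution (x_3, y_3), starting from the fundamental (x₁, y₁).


Step 1: Find the fundamental solution (x₁, y₁) of x² - 148y² = 1.
  Expand √148 as a continued fraction. a₀ = ⌊√148⌋ = 12; iterate m_{k+1} = d_k·a_k − m_k, d_{k+1} = (148 − m_{k+1}²)/d_k, a_{k+1} = ⌊(a₀ + m_{k+1})/d_{k+1}⌋ (starting m₀ = 0, d₀ = 1), with convergents p_k = a_k·p_{k-1} + p_{k-2}, q_k = a_k·q_{k-1} + q_{k-2} (p₋₁ = 1, q₋₁ = 0):
  k = 0: a₀ = 12; p₀/q₀ = 12/1; p₀² − 148·q₀² = 144 − 148 = -4.
  k = 1: m = 12, d = 4, a = ⌊(12 + 12)/4⌋ = 6; p/q = (6·12 + 1)/(6·1 + 0) = 73/6; p² − 148·q² = 5329 − 5328 = 1.
  The first convergent with p² − 148·q² = 1 gives the fundamental solution (x₁, y₁) = (73, 6).
Step 2: Apply the recurrence (x_{n+1}, y_{n+1}) = (x₁x_n + 148y₁y_n, x₁y_n + y₁x_n) repeatedly.
  From (x_1, y_1) = (73, 6): x_2 = 73·73 + 148·6·6 = 10657; y_2 = 73·6 + 6·73 = 876.
  From (x_2, y_2) = (10657, 876): x_3 = 73·10657 + 148·6·876 = 1555849; y_3 = 73·876 + 6·10657 = 127890.
Step 3: Verify x_3² - 148·y_3² = 2420666110801 - 2420666110800 = 1 (should be 1). ✓

(x_1, y_1) = (73, 6); (x_3, y_3) = (1555849, 127890).


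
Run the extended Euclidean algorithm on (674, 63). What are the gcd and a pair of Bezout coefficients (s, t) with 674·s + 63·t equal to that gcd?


Euclidean algorithm on (674, 63) — divide until remainder is 0:
  674 = 10 · 63 + 44
  63 = 1 · 44 + 19
  44 = 2 · 19 + 6
  19 = 3 · 6 + 1
  6 = 6 · 1 + 0
gcd(674, 63) = 1.
Track Bezout coefficients alongside the remainders: start with r₀ = 674 = a·1 + b·0 (s = 1, t = 0) and r₁ = 63 = a·0 + b·1 (s = 0, t = 1); each new remainder r_{k+1} = r_{k-1} − q_k·r_k inherits s_{k+1} = s_{k-1} − q_k·s_k, t_{k+1} = t_{k-1} − q_k·t_k, so r_k = a·s_k + b·t_k at every step:
  q = 10: r = 44, s = 1 − 10·0 = 1, t = 0 − 10·1 = -10  (check: 674·1 + 63·(-10) = 44)
  q = 1: r = 19, s = 0 − 1·1 = -1, t = 1 − 1·(-10) = 11  (check: 674·(-1) + 63·11 = 19)
  q = 2: r = 6, s = 1 − 2·(-1) = 3, t = -10 − 2·11 = -32  (check: 674·3 + 63·(-32) = 6)
  q = 3: r = 1, s = -1 − 3·3 = -10, t = 11 − 3·(-32) = 107  (check: 674·(-10) + 63·107 = 1)
The row with r = 1 (the gcd) gives the Bezout coefficients s = -10, t = 107.
Result: 674 · (-10) + 63 · (107) = 1.

gcd(674, 63) = 1; s = -10, t = 107 (check: 674·(-10) + 63·107 = 1).


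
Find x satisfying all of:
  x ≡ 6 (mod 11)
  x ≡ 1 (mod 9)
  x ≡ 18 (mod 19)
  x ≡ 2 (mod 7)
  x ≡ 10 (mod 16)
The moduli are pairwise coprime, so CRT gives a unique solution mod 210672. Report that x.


Product of moduli M = 11 · 9 · 19 · 7 · 16 = 210672.
Merge one congruence at a time:
  Start: x ≡ 6 (mod 11).
  Combine with x ≡ 1 (mod 9); new modulus lcm = 99.
    Write x = 6 + 11·t and substitute into x ≡ 1 (mod 9): 11·t ≡ 1 − 6 = -5 (mod 9).
    Reduce coefficients mod 9: 2·t ≡ 4 (mod 9).
    The inverse of 2 mod 9 is 5 (since 2·5 = 10 = 1·9 + 1), so t ≡ 5·4 = 20 ≡ 2 (mod 9).
    Then x = 6 + 11·2 = 28, valid modulo lcm(11, 9) = 99: x ≡ 28 (mod 99).
  Combine with x ≡ 18 (mod 19); new modulus lcm = 1881.
    Write x = 28 + 99·t and substitute into x ≡ 18 (mod 19): 99·t ≡ 18 − 28 = -10 (mod 19).
    Reduce coefficients mod 19: 4·t ≡ 9 (mod 19).
    The inverse of 4 mod 19 is 5 (since 4·5 = 20 = 1·19 + 1), so t ≡ 5·9 = 45 ≡ 7 (mod 19).
    Then x = 28 + 99·7 = 721, valid modulo lcm(99, 19) = 1881: x ≡ 721 (mod 1881).
  Combine with x ≡ 2 (mod 7); new modulus lcm = 13167.
    Write x = 721 + 1881·t and substitute into x ≡ 2 (mod 7): 1881·t ≡ 2 − 721 = -719 (mod 7).
    Reduce coefficients mod 7: 5·t ≡ 2 (mod 7).
    The inverse of 5 mod 7 is 3 (since 5·3 = 15 = 2·7 + 1), so t ≡ 3·2 = 6 ≡ 6 (mod 7).
    Then x = 721 + 1881·6 = 12007, valid modulo lcm(1881, 7) = 13167: x ≡ 12007 (mod 13167).
  Combine with x ≡ 10 (mod 16); new modulus lcm = 210672.
    Write x = 12007 + 13167·t and substitute into x ≡ 10 (mod 16): 13167·t ≡ 10 − 12007 = -11997 (mod 16).
    Reduce coefficients mod 16: 15·t ≡ 3 (mod 16).
    The inverse of 15 mod 16 is 15 (since 15·15 = 225 = 14·16 + 1), so t ≡ 15·3 = 45 ≡ 13 (mod 16).
    Then x = 12007 + 13167·13 = 183178, valid modulo lcm(13167, 16) = 210672: x ≡ 183178 (mod 210672).
Verify against each original: 183178 mod 11 = 6, 183178 mod 9 = 1, 183178 mod 19 = 18, 183178 mod 7 = 2, 183178 mod 16 = 10.

x ≡ 183178 (mod 210672).
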